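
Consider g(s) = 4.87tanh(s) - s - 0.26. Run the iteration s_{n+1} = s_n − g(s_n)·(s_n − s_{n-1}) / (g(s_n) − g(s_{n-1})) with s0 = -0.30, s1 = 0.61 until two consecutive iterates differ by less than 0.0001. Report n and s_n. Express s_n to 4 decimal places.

g(-0.30) = -1.378692, g(0.61) = 1.779899
s2 = 0.610000 − 1.779899·(0.910000)/(3.158591) = 0.097206;  |Δ| = 0.512794
g(0.097206) = 0.114700
s3 = 0.097206 − 0.114700·(-0.512794)/(-1.665199) = 0.061884;  |Δ| = 0.035322
g(0.061884) = -0.020893
s4 = 0.061884 − (-0.020893)·(-0.035322)/(-0.135594) = 0.067327;  |Δ| = 0.005443
g(0.067327) = 0.000059
s5 = 0.067327 − 0.000059·(0.005443)/(0.020953) = 0.067311;  |Δ| = 0.000015
|s5 − s4| = 0.000015 < 0.0001

n = 5, s_n = 0.0673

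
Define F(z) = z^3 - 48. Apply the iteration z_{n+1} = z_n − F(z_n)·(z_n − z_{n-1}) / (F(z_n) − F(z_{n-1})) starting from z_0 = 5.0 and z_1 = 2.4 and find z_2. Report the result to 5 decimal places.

3.19925

F(5.0) = 77.0000000, F(2.4) = -34.1760000
z_2 = 2.4000000 − (-34.1760000)·(2.4000000 − 5.0000000) / (-34.1760000 − 77.0000000) = 2.4000000 − (88.8576000)/(-111.1760000) = 3.1992516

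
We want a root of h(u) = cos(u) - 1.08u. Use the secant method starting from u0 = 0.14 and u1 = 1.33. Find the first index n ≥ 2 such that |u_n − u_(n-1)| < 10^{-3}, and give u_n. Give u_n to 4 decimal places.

n = 5, u_n = 0.7051

h(0.14) = 0.839016, h(1.33) = -1.197924
u2 = 1.330000 − (-1.197924)·(1.190000)/(-2.036940) = 0.630161;  |Δ| = 0.699839
h(0.630161) = 0.127358
u3 = 0.630161 − 0.127358·(-0.699839)/(1.325282) = 0.697415;  |Δ| = 0.067254
h(0.697415) = 0.013297
u4 = 0.697415 − 0.013297·(0.067254)/(-0.114062) = 0.705255;  |Δ| = 0.007840
h(0.705255) = -0.000229
u5 = 0.705255 − (-0.000229)·(0.007840)/(-0.013526) = 0.705122;  |Δ| = 0.000133
|u5 − u4| = 0.000133 < 10^{-3}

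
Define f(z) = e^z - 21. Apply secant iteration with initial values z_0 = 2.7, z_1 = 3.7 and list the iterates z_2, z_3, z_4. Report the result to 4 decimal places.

f(2.7) = -6.120268, f(3.7) = 19.447304
z_2 = 3.700000 − 19.447304·(3.700000 − 2.700000) / (19.447304 − (-6.120268)) = 3.700000 − (19.447304)/(25.567573) = 2.939376
f(2.939376) = -2.095950
z_3 = 2.939376 − (-2.095950)·(2.939376 − 3.700000) / (-2.095950 − 19.447304) = 2.939376 − (1.594229)/(-21.543254) = 3.013378
f(3.013378) = -0.643963
z_4 = 3.013378 − (-0.643963)·(3.013378 − 2.939376) / (-0.643963 − (-2.095950)) = 3.013378 − (-0.047654)/(1.451987) = 3.046197

2.9394, 3.0134, 3.0462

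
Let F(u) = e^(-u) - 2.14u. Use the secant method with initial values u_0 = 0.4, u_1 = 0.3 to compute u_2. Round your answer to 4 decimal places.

F(0.4) = -0.185680, F(0.3) = 0.098818
u_2 = 0.300000 − 0.098818·(0.300000 − 0.400000) / (0.098818 − (-0.185680)) = 0.300000 − (-0.009882)/(0.284498) = 0.334734

0.3347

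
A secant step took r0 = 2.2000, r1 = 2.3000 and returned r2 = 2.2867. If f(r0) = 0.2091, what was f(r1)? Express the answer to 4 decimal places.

-0.0321

The secant line through (2.2000, 0.2091) and (2.3000, f(r1)) crosses zero at r2 = 2.2867.
So (2.2000, 0.2091), (2.3000, f(r1)), (2.2867, 0) are collinear:
f(r1) = 0.2091 · (2.3000 − 2.2867) / (2.2000 − 2.2867) = 0.2091 · (0.013300)/(-0.086700) = -0.032076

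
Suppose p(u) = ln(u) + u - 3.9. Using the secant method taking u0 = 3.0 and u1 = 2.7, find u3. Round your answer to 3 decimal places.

p(3.0) = 0.19861, p(2.7) = -0.20675
u2 = 2.70000 − (-0.20675)·(2.70000 − 3.00000) / (-0.20675 − 0.19861) = 2.70000 − (0.06202)/(-0.40536) = 2.85301
p(2.85301) = 0.00139
u3 = 2.85301 − 0.00139·(2.85301 − 2.70000) / (0.00139 − (-0.20675)) = 2.85301 − (0.00021)/(0.20813) = 2.85199

2.852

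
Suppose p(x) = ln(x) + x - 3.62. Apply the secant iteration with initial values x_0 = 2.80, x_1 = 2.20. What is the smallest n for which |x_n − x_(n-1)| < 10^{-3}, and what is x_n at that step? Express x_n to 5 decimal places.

p(2.80) = 0.2096194, p(2.20) = -0.6315426
x_2 = 2.2000000 − (-0.6315426)·(-0.6000000)/(-0.8411621) = 2.6504787;  |Δ| = 0.4504787
p(2.6504787) = 0.0052190
x_3 = 2.6504787 − 0.0052190·(0.4504787)/(0.6367616) = 2.6467865;  |Δ| = 0.0036922
p(2.6467865) = 0.0001328
x_4 = 2.6467865 − 0.0001328·(-0.0036922)/(-0.0050862) = 2.6466901;  |Δ| = 0.0000964
|x_4 − x_3| = 0.0000964 < 10^{-3}

n = 4, x_n = 2.64669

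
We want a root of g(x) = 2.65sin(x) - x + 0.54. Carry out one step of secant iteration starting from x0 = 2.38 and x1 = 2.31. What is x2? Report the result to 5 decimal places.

g(2.38) = -0.0113013, g(2.31) = 0.1883640
x2 = 2.3100000 − 0.1883640·(2.3100000 − 2.3800000) / (0.1883640 − (-0.0113013)) = 2.3100000 − (-0.0131855)/(0.1996653) = 2.3760379

2.37604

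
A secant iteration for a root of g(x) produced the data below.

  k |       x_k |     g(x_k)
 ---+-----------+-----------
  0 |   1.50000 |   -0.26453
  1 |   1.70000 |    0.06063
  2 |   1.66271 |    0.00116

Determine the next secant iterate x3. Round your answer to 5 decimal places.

x3 = 1.66271 − 0.00116·(1.66271 − 1.70000) / (0.00116 − 0.06063)
   = 1.66271 − (-0.0000433)/(-0.0594700) = 1.6619826

1.66198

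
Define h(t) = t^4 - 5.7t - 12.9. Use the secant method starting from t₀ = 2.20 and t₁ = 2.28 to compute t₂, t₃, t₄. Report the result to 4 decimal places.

h(2.20) = -2.014400, h(2.28) = 1.127363
t₂ = 2.280000 − 1.127363·(2.280000 − 2.200000) / (1.127363 − (-2.014400)) = 2.280000 − (0.090189)/(3.141763) = 2.251294
h(2.251294) = -0.044481
t₃ = 2.251294 − (-0.044481)·(2.251294 − 2.280000) / (-0.044481 − 1.127363) = 2.251294 − (0.001277)/(-1.171843) = 2.252383
h(2.252383) = -0.000923
t₄ = 2.252383 − (-0.000923)·(2.252383 − 2.251294) / (-0.000923 − (-0.044481)) = 2.252383 − (-0.000001)/(0.043558) = 2.252406

2.2513, 2.2524, 2.2524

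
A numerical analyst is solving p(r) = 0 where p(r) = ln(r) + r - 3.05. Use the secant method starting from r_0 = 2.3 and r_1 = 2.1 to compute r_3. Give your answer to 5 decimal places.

p(2.3) = 0.0829091, p(2.1) = -0.2080627
r_2 = 2.1000000 − (-0.2080627)·(2.1000000 − 2.3000000) / (-0.2080627 − 0.0829091) = 2.1000000 − (0.0416125)/(-0.2909718) = 2.2430123
p(2.2430123) = 0.0008320
r_3 = 2.2430123 − 0.0008320·(2.2430123 − 2.1000000) / (0.0008320 − (-0.2080627)) = 2.2430123 − (0.0001190)/(0.2088946) = 2.2424427

2.24244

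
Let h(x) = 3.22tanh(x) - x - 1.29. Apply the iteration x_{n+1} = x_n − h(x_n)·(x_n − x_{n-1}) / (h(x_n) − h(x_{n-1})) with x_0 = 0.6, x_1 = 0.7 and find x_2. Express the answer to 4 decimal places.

h(0.6) = -0.160700, h(0.7) = -0.043936
x_2 = 0.700000 − (-0.043936)·(0.700000 − 0.600000) / (-0.043936 − (-0.160700)) = 0.700000 − (-0.004394)/(0.116765) = 0.737628

0.7376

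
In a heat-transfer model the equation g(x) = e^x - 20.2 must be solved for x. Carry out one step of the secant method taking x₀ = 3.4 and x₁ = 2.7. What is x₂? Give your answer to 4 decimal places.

2.9469

g(3.4) = 9.764100, g(2.7) = -5.320268
x₂ = 2.700000 − (-5.320268)·(2.700000 − 3.400000) / (-5.320268 − 9.764100) = 2.700000 − (3.724188)/(-15.084368) = 2.946891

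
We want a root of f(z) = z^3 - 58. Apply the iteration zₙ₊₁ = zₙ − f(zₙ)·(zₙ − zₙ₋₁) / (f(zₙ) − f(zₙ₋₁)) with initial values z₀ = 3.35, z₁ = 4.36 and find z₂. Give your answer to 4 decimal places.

f(3.35) = -20.404625, f(4.36) = 24.881856
z₂ = 4.360000 − 24.881856·(4.360000 − 3.350000) / (24.881856 − (-20.404625)) = 4.360000 − (25.130675)/(45.286481) = 3.805073

3.8051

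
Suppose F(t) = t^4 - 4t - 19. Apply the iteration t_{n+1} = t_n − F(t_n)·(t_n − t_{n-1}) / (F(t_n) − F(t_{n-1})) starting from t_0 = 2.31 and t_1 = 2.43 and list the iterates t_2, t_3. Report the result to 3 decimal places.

F(2.31) = 0.23396, F(2.43) = 6.14784
t_2 = 2.43000 − 6.14784·(2.43000 − 2.31000) / (6.14784 − 0.23396) = 2.43000 − (0.73774)/(5.91388) = 2.30525
F(2.30525) = 0.01960
t_3 = 2.30525 − 0.01960·(2.30525 − 2.43000) / (0.01960 − 6.14784) = 2.30525 − (-0.00245)/(-6.12824) = 2.30485

2.305, 2.305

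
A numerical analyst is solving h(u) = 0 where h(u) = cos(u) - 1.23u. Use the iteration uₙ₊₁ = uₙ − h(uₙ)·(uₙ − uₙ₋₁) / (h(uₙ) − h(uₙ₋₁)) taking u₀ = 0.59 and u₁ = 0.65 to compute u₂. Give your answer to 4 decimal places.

0.6481

h(0.59) = 0.105241, h(0.65) = -0.003416
u₂ = 0.650000 − (-0.003416)·(0.650000 − 0.590000) / (-0.003416 − 0.105241) = 0.650000 − (-0.000205)/(-0.108657) = 0.648114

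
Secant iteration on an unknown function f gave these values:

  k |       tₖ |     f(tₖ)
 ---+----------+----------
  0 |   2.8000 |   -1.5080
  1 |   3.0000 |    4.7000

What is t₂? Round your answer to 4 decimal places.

t₂ = 3.0000 − 4.7000·(3.0000 − 2.8000) / (4.7000 − (-1.5080))
   = 3.0000 − (0.940000)/(6.208000) = 2.848582

2.8486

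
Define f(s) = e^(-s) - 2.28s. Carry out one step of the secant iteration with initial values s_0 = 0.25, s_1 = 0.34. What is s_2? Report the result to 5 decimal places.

0.31903

f(0.25) = 0.2088008, f(0.34) = -0.0634297
s_2 = 0.3400000 − (-0.0634297)·(0.3400000 − 0.2500000) / (-0.0634297 − 0.2088008) = 0.3400000 − (-0.0057087)/(-0.2722305) = 0.3190300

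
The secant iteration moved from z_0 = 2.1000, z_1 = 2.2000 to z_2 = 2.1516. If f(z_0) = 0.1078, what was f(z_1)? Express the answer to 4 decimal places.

-0.1011

The secant line through (2.1000, 0.1078) and (2.2000, f(z_1)) crosses zero at z_2 = 2.1516.
So (2.1000, 0.1078), (2.2000, f(z_1)), (2.1516, 0) are collinear:
f(z_1) = 0.1078 · (2.2000 − 2.1516) / (2.1000 − 2.1516) = 0.1078 · (0.048400)/(-0.051600) = -0.101115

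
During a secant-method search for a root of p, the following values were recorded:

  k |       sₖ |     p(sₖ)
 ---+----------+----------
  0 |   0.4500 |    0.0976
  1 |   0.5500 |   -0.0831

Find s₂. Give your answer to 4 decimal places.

0.5040

s₂ = 0.5500 − (-0.0831)·(0.5500 − 0.4500) / (-0.0831 − 0.0976)
   = 0.5500 − (-0.008310)/(-0.180700) = 0.504012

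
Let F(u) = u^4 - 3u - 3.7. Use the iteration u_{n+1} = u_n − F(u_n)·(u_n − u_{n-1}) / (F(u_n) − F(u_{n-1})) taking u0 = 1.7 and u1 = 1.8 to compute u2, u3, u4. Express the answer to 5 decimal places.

F(1.7) = -0.4479000, F(1.8) = 1.3976000
u2 = 1.8000000 − 1.3976000·(1.8000000 − 1.7000000) / (1.3976000 − (-0.4479000)) = 1.8000000 − (0.1397600)/(1.8455000) = 1.7242698
F(1.7242698) = -0.0334473
u3 = 1.7242698 − (-0.0334473)·(1.7242698 − 1.8000000) / (-0.0334473 − 1.3976000) = 1.7242698 − (0.0025330)/(-1.4310473) = 1.7260399
F(1.7260399) = -0.0024060
u4 = 1.7260399 − (-0.0024060)·(1.7260399 − 1.7242698) / (-0.0024060 − (-0.0334473)) = 1.7260399 − (-0.0000043)/(0.0310413) = 1.7261770

1.72427, 1.72604, 1.72618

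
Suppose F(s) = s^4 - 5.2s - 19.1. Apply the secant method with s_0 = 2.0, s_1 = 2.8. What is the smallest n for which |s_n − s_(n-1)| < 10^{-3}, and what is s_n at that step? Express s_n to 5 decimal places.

F(2.0) = -13.5000000, F(2.8) = 27.8056000
s_2 = 2.8000000 − 27.8056000·(0.8000000)/(41.3056000) = 2.2614658;  |Δ| = 0.5385342
F(2.2614658) = -4.7043003
s_3 = 2.2614658 − (-4.7043003)·(-0.5385342)/(-32.5099003) = 2.3393936;  |Δ| = 0.0779279
F(2.3393936) = -1.3137177
s_4 = 2.3393936 − (-1.3137177)·(0.0779279)/(3.3905826) = 2.3695876;  |Δ| = 0.0301940
F(2.3695876) = 0.1057561
s_5 = 2.3695876 − 0.1057561·(0.0301940)/(1.4194738) = 2.3673380;  |Δ| = 0.0022496
F(2.3673380) = -0.0020986
s_6 = 2.3673380 − (-0.0020986)·(-0.0022496)/(-0.1078547) = 2.3673818;  |Δ| = 0.0000438
|s_6 − s_5| = 0.0000438 < 10^{-3}

n = 6, s_n = 2.36738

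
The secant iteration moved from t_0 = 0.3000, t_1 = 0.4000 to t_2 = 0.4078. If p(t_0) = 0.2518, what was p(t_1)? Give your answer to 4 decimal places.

The secant line through (0.3000, 0.2518) and (0.4000, p(t_1)) crosses zero at t_2 = 0.4078.
So (0.3000, 0.2518), (0.4000, p(t_1)), (0.4078, 0) are collinear:
p(t_1) = 0.2518 · (0.4000 − 0.4078) / (0.3000 − 0.4078) = 0.2518 · (-0.007800)/(-0.107800) = 0.018219

0.0182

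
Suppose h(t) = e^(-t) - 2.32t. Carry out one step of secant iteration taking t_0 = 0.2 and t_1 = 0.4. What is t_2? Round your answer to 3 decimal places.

h(0.2) = 0.35473, h(0.4) = -0.25768
t_2 = 0.40000 − (-0.25768)·(0.40000 − 0.20000) / (-0.25768 − 0.35473) = 0.40000 − (-0.05154)/(-0.61241) = 0.31585

0.316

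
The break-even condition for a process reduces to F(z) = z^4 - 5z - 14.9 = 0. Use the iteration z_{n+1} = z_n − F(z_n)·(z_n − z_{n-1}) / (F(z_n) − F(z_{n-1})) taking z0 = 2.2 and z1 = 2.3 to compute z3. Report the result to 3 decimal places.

2.263

F(2.2) = -2.47440, F(2.3) = 1.58410
z2 = 2.30000 − 1.58410·(2.30000 − 2.20000) / (1.58410 − (-2.47440)) = 2.30000 − (0.15841)/(4.05850) = 2.26097
F(2.26097) = -0.07252
z3 = 2.26097 − (-0.07252)·(2.26097 − 2.30000) / (-0.07252 − 1.58410) = 2.26097 − (0.00283)/(-1.65662) = 2.26268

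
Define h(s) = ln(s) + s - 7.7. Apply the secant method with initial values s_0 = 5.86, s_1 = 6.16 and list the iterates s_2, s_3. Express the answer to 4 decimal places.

h(5.86) = -0.071850, h(6.16) = 0.278077
s_2 = 6.160000 − 0.278077·(6.160000 − 5.860000) / (0.278077 − (-0.071850)) = 6.160000 − (0.083423)/(0.349927) = 5.921599
h(5.921599) = 0.000205
s_3 = 5.921599 − 0.000205·(5.921599 − 6.160000) / (0.000205 − 0.278077) = 5.921599 − (-0.000049)/(-0.277871) = 5.921423

5.9216, 5.9214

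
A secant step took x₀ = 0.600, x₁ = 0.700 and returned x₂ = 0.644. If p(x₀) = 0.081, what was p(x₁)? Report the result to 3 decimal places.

The secant line through (0.600, 0.081) and (0.700, p(x₁)) crosses zero at x₂ = 0.644.
So (0.600, 0.081), (0.700, p(x₁)), (0.644, 0) are collinear:
p(x₁) = 0.081 · (0.700 − 0.644) / (0.600 − 0.644) = 0.081 · (0.05600)/(-0.04400) = -0.10309

-0.103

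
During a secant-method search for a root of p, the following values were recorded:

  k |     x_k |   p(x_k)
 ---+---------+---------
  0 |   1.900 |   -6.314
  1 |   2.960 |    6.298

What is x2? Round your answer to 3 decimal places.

x2 = 2.960 − 6.298·(2.960 − 1.900) / (6.298 − (-6.314))
   = 2.960 − (6.67588)/(12.61200) = 2.43067

2.431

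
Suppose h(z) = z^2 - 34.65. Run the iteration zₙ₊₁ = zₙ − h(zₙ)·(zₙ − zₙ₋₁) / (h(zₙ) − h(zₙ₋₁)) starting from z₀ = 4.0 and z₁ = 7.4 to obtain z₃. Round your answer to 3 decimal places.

5.857

h(4.0) = -18.65000, h(7.4) = 20.11000
z₂ = 7.40000 − 20.11000·(7.40000 − 4.00000) / (20.11000 − (-18.65000)) = 7.40000 − (68.37400)/(38.76000) = 5.63596
h(5.63596) = -2.88590
z₃ = 5.63596 − (-2.88590)·(5.63596 − 7.40000) / (-2.88590 − 20.11000) = 5.63596 − (5.09083)/(-22.99590) = 5.85734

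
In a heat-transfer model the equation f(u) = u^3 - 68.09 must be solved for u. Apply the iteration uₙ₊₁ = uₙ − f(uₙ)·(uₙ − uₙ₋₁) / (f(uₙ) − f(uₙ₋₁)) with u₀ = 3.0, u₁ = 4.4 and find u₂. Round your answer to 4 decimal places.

3.9887

f(3.0) = -41.090000, f(4.4) = 17.094000
u₂ = 4.400000 − 17.094000·(4.400000 − 3.000000) / (17.094000 − (-41.090000)) = 4.400000 − (23.931600)/(58.184000) = 3.988691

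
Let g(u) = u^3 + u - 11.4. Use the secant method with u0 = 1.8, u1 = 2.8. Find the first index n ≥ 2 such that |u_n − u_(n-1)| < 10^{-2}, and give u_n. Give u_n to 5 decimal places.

g(1.8) = -3.7680000, g(2.8) = 13.3520000
u2 = 2.8000000 − 13.3520000·(1.0000000)/(17.1200000) = 2.0200935;  |Δ| = 0.7799065
g(2.0200935) = -1.1363545
u3 = 2.0200935 − (-1.1363545)·(-0.7799065)/(-14.4883545) = 2.0812633;  |Δ| = 0.0611698
g(2.0812633) = -0.3034182
u4 = 2.0812633 − (-0.3034182)·(0.0611698)/(0.8329363) = 2.1035460;  |Δ| = 0.0222827
g(2.1035460) = 0.0115383
u5 = 2.1035460 − 0.0115383·(0.0222827)/(0.3149565) = 2.1027296;  |Δ| = 0.0008163
|u5 − u4| = 0.0008163 < 10^{-2}

n = 5, u_n = 2.10273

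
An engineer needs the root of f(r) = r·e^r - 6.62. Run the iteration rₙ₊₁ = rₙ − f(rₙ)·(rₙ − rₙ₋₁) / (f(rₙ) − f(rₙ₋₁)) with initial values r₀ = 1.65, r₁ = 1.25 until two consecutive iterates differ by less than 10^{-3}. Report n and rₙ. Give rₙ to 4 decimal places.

n = 5, rₙ = 1.4908

f(1.65) = 1.971517, f(1.25) = -2.257071
r₂ = 1.250000 − (-2.257071)·(-0.400000)/(-4.228588) = 1.463506;  |Δ| = 0.213506
f(1.463506) = -0.296071
r₃ = 1.463506 − (-0.296071)·(0.213506)/(1.961001) = 1.495741;  |Δ| = 0.032235
f(1.495741) = 0.054955
r₄ = 1.495741 − 0.054955·(0.032235)/(0.351026) = 1.490694;  |Δ| = 0.005047
f(1.490694) = -0.001053
r₅ = 1.490694 − (-0.001053)·(-0.005047)/(-0.056009) = 1.490789;  |Δ| = 0.000095
|r₅ − r₄| = 0.000095 < 10^{-3}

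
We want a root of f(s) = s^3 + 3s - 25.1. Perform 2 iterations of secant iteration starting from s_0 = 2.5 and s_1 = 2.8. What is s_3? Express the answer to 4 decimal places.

f(2.5) = -1.975000, f(2.8) = 5.252000
s_2 = 2.800000 − 5.252000·(2.800000 − 2.500000) / (5.252000 − (-1.975000)) = 2.800000 − (1.575600)/(7.227000) = 2.581984
f(2.581984) = -0.140881
s_3 = 2.581984 − (-0.140881)·(2.581984 − 2.800000) / (-0.140881 − 5.252000) = 2.581984 − (0.030714)/(-5.392881) = 2.587680

2.5877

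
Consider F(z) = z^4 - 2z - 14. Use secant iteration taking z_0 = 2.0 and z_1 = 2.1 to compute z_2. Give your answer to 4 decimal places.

F(2.0) = -2.000000, F(2.1) = 1.248100
z_2 = 2.100000 − 1.248100·(2.100000 − 2.000000) / (1.248100 − (-2.000000)) = 2.100000 − (0.124810)/(3.248100) = 2.061574

2.0616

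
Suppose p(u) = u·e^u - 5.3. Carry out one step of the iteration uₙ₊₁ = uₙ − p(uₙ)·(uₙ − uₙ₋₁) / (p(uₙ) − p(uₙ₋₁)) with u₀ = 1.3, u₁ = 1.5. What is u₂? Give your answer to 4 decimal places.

p(1.3) = -0.529914, p(1.5) = 1.422534
u₂ = 1.500000 − 1.422534·(1.500000 − 1.300000) / (1.422534 − (-0.529914)) = 1.500000 − (0.284507)/(1.952448) = 1.354282

1.3543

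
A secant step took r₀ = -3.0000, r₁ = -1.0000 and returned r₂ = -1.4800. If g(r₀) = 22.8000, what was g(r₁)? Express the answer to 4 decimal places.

The secant line through (-3.0000, 22.8000) and (-1.0000, g(r₁)) crosses zero at r₂ = -1.4800.
So (-3.0000, 22.8000), (-1.0000, g(r₁)), (-1.4800, 0) are collinear:
g(r₁) = 22.8000 · (-1.0000 − (-1.4800)) / (-3.0000 − (-1.4800)) = 22.8000 · (0.480000)/(-1.520000) = -7.200000

-7.2000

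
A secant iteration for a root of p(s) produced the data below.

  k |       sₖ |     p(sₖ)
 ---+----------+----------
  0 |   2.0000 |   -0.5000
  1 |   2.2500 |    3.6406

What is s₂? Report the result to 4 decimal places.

s₂ = 2.2500 − 3.6406·(2.2500 − 2.0000) / (3.6406 − (-0.5000))
   = 2.2500 − (0.910150)/(4.140600) = 2.030189

2.0302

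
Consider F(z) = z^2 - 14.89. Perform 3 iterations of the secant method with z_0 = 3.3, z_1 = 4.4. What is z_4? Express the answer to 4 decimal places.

F(3.3) = -4.000000, F(4.4) = 4.470000
z_2 = 4.400000 − 4.470000·(4.400000 − 3.300000) / (4.470000 − (-4.000000)) = 4.400000 − (4.917000)/(8.470000) = 3.819481
F(3.819481) = -0.301569
z_3 = 3.819481 − (-0.301569)·(3.819481 − 4.400000) / (-0.301569 − 4.470000) = 3.819481 − (0.175066)/(-4.771569) = 3.856170
F(3.856170) = -0.019953
z_4 = 3.856170 − (-0.019953)·(3.856170 − 3.819481) / (-0.019953 − (-0.301569)) = 3.856170 − (-0.000732)/(0.281616) = 3.858770

3.8588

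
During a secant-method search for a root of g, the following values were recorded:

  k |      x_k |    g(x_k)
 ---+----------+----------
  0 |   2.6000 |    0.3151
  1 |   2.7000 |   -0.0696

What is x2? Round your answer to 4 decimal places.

x2 = 2.7000 − (-0.0696)·(2.7000 − 2.6000) / (-0.0696 − 0.3151)
   = 2.7000 − (-0.006960)/(-0.384700) = 2.681908

2.6819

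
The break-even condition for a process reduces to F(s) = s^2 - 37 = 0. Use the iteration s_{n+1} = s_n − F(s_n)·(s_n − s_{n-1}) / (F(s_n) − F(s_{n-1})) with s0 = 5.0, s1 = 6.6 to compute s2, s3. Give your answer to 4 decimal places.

F(5.0) = -12.000000, F(6.6) = 6.560000
s2 = 6.600000 − 6.560000·(6.600000 − 5.000000) / (6.560000 − (-12.000000)) = 6.600000 − (10.496000)/(18.560000) = 6.034483
F(6.034483) = -0.585018
s3 = 6.034483 − (-0.585018)·(6.034483 − 6.600000) / (-0.585018 − 6.560000) = 6.034483 − (0.330838)/(-7.145018) = 6.080786

6.0345, 6.0808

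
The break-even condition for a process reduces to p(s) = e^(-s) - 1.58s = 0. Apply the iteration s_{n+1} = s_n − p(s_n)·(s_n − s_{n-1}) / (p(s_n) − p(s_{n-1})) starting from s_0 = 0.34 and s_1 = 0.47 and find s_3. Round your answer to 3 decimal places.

p(0.34) = 0.17457, p(0.47) = -0.11760
s_2 = 0.47000 − (-0.11760)·(0.47000 − 0.34000) / (-0.11760 − 0.17457) = 0.47000 − (-0.01529)/(-0.29217) = 0.41767
p(0.41767) = -0.00135
s_3 = 0.41767 − (-0.00135)·(0.41767 − 0.47000) / (-0.00135 − (-0.11760)) = 0.41767 − (0.00007)/(0.11625) = 0.41707

0.417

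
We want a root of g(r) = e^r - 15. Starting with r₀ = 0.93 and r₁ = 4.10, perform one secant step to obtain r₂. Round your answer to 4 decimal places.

1.6136

g(0.93) = -12.465491, g(4.10) = 45.340288
r₂ = 4.100000 − 45.340288·(4.100000 − 0.930000) / (45.340288 − (-12.465491)) = 4.100000 − (143.728712)/(57.805778) = 1.613593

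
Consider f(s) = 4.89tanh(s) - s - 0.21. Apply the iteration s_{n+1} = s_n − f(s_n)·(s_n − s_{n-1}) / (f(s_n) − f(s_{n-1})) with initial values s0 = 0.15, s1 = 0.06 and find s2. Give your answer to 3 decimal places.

0.054

f(0.15) = 0.36805, f(0.06) = 0.02305
s2 = 0.06000 − 0.02305·(0.06000 − 0.15000) / (0.02305 − 0.36805) = 0.06000 − (-0.00207)/(-0.34500) = 0.05399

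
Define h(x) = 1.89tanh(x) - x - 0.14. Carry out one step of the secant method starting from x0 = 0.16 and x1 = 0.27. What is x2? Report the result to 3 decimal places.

0.160

h(0.16) = -0.00015, h(0.27) = 0.08825
x2 = 0.27000 − 0.08825·(0.27000 − 0.16000) / (0.08825 − (-0.00015)) = 0.27000 − (0.00971)/(0.08841) = 0.16019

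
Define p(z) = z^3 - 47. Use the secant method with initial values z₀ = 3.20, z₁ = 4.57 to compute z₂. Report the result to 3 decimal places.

3.511

p(3.20) = -14.23200, p(4.57) = 48.44399
z₂ = 4.57000 − 48.44399·(4.57000 − 3.20000) / (48.44399 − (-14.23200)) = 4.57000 − (66.36827)/(62.67599) = 3.51109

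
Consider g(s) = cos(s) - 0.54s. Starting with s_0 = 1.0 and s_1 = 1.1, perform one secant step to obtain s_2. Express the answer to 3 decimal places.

1.000

g(1.0) = 0.00030, g(1.1) = -0.14040
s_2 = 1.10000 − (-0.14040)·(1.10000 − 1.00000) / (-0.14040 − 0.00030) = 1.10000 − (-0.01404)/(-0.14071) = 1.00021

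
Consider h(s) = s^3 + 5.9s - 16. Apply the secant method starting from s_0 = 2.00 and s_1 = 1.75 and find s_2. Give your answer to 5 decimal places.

h(2.00) = 3.8000000, h(1.75) = -0.3156250
s_2 = 1.7500000 − (-0.3156250)·(1.7500000 − 2.0000000) / (-0.3156250 − 3.8000000) = 1.7500000 − (0.0789062)/(-4.1156250) = 1.7691724

1.76917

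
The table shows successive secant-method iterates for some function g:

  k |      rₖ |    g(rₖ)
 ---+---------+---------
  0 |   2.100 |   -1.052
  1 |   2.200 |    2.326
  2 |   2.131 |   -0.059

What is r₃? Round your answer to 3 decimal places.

2.133

r₃ = 2.131 − (-0.059)·(2.131 − 2.200) / (-0.059 − 2.326)
   = 2.131 − (0.00407)/(-2.38500) = 2.13271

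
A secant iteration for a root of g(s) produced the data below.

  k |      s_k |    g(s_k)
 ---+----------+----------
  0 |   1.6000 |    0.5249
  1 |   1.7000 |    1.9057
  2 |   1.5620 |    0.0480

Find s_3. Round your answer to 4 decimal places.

s_3 = 1.5620 − 0.0480·(1.5620 − 1.7000) / (0.0480 − 1.9057)
   = 1.5620 − (-0.006624)/(-1.857700) = 1.558434

1.5584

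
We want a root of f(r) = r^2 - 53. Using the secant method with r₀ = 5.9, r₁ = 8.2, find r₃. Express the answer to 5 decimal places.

f(5.9) = -18.1900000, f(8.2) = 14.2400000
r₂ = 8.2000000 − 14.2400000·(8.2000000 − 5.9000000) / (14.2400000 − (-18.1900000)) = 8.2000000 − (32.7520000)/(32.4300000) = 7.1900709
f(7.1900709) = -1.3028801
r₃ = 7.1900709 − (-1.3028801)·(7.1900709 − 8.2000000) / (-1.3028801 − 14.2400000) = 7.1900709 − (1.3158165)/(-15.5428801) = 7.2747281

7.27473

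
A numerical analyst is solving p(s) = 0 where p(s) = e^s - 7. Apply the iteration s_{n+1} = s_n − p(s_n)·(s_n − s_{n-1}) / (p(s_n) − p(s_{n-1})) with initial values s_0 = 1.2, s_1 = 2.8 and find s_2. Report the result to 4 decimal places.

1.6486

p(1.2) = -3.679883, p(2.8) = 9.444647
s_2 = 2.800000 − 9.444647·(2.800000 − 1.200000) / (9.444647 − (-3.679883)) = 2.800000 − (15.111435)/(13.124530) = 1.648611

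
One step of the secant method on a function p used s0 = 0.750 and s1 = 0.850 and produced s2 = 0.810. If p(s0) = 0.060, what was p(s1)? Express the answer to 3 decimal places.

-0.040

The secant line through (0.750, 0.060) and (0.850, p(s1)) crosses zero at s2 = 0.810.
So (0.750, 0.060), (0.850, p(s1)), (0.810, 0) are collinear:
p(s1) = 0.060 · (0.850 − 0.810) / (0.750 − 0.810) = 0.060 · (0.04000)/(-0.06000) = -0.04000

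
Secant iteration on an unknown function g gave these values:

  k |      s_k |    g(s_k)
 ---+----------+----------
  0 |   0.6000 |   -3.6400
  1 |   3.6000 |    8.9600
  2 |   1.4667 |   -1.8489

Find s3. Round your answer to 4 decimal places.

1.8316

s3 = 1.4667 − (-1.8489)·(1.4667 − 3.6000) / (-1.8489 − 8.9600)
   = 1.4667 − (3.944258)/(-10.808900) = 1.831608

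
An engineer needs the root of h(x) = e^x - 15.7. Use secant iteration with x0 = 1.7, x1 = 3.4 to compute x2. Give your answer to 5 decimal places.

2.40985

h(1.7) = -10.2260526, h(3.4) = 14.2641000
x2 = 3.4000000 − 14.2641000·(3.4000000 − 1.7000000) / (14.2641000 − (-10.2260526)) = 3.4000000 − (24.2489701)/(24.4901527) = 2.4098481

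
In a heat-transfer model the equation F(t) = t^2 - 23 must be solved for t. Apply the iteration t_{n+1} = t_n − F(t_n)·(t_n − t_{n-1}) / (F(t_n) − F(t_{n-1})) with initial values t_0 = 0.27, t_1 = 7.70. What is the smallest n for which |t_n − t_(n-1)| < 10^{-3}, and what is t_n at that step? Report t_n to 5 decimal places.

F(0.27) = -22.9271000, F(7.70) = 36.2900000
t_2 = 7.7000000 − 36.2900000·(7.4300000)/(59.2171000) = 3.1466750;  |Δ| = 4.5533250
F(3.1466750) = -13.0984362
t_3 = 3.1466750 − (-13.0984362)·(-4.5533250)/(-49.3884362) = 4.3542742;  |Δ| = 1.2075992
F(4.3542742) = -4.0402958
t_4 = 4.3542742 − (-4.0402958)·(1.2075992)/(9.0581405) = 4.8929122;  |Δ| = 0.5386379
F(4.8929122) = 0.9405896
t_5 = 4.8929122 − 0.9405896·(0.5386379)/(4.9808854) = 4.7911959;  |Δ| = 0.1017163
F(4.7911959) = -0.0444421
t_6 = 4.7911959 − (-0.0444421)·(-0.1017163)/(-0.9850316) = 4.7957851;  |Δ| = 0.0045892
F(4.7957851) = -0.0004457
t_7 = 4.7957851 − (-0.0004457)·(0.0045892)/(0.0439963) = 4.7958315;  |Δ| = 0.0000465
|t_7 − t_6| = 0.0000465 < 10^{-3}

n = 7, t_n = 4.79583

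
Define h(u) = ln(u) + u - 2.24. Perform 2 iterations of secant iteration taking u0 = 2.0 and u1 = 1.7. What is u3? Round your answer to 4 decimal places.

h(2.0) = 0.453147, h(1.7) = -0.009372
u2 = 1.700000 − (-0.009372)·(1.700000 − 2.000000) / (-0.009372 − 0.453147) = 1.700000 − (0.002812)/(-0.462519) = 1.706079
h(1.706079) = 0.000276
u3 = 1.706079 − 0.000276·(1.706079 − 1.700000) / (0.000276 − (-0.009372)) = 1.706079 − (0.000002)/(0.009648) = 1.705905

1.7059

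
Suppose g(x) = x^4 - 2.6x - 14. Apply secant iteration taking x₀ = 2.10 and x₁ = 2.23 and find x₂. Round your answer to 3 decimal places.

2.100

g(2.10) = -0.01190, g(2.23) = 4.93173
x₂ = 2.23000 − 4.93173·(2.23000 − 2.10000) / (4.93173 − (-0.01190)) = 2.23000 − (0.64113)/(4.94363) = 2.10031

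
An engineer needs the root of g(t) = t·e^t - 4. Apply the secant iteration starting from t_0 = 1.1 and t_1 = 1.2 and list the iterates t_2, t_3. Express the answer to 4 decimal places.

g(1.1) = -0.695417, g(1.2) = -0.015860
t_2 = 1.200000 − (-0.015860)·(1.200000 − 1.100000) / (-0.015860 − (-0.695417)) = 1.200000 − (-0.001586)/(0.679558) = 1.202334
g(1.202334) = 0.001216
t_3 = 1.202334 − 0.001216·(1.202334 − 1.200000) / (0.001216 − (-0.015860)) = 1.202334 − (0.000003)/(0.017076) = 1.202168

1.2023, 1.2022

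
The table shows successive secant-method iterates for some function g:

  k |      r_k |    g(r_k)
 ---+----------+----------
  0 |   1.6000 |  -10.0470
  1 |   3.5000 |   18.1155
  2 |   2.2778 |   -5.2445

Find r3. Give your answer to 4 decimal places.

2.5522

r3 = 2.2778 − (-5.2445)·(2.2778 − 3.5000) / (-5.2445 − 18.1155)
   = 2.2778 − (6.409828)/(-23.360000) = 2.552193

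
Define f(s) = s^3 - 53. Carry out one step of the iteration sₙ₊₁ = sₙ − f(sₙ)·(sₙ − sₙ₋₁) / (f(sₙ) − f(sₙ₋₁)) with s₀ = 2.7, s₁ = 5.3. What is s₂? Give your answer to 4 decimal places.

3.3705

f(2.7) = -33.317000, f(5.3) = 95.877000
s₂ = 5.300000 − 95.877000·(5.300000 − 2.700000) / (95.877000 − (-33.317000)) = 5.300000 − (249.280200)/(129.194000) = 3.370497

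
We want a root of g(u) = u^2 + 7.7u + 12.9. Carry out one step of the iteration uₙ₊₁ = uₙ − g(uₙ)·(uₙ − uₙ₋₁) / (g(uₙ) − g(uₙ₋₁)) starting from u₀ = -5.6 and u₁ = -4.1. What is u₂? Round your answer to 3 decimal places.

g(-5.6) = 1.14000, g(-4.1) = -1.86000
u₂ = -4.10000 − (-1.86000)·(-4.10000 − (-5.60000)) / (-1.86000 − 1.14000) = -4.10000 − (-2.79000)/(-3.00000) = -5.03000

-5.030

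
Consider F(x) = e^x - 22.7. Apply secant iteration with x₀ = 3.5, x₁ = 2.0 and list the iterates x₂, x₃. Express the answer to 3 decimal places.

2.893, 3.283

F(3.5) = 10.41545, F(2.0) = -15.31094
x₂ = 2.00000 − (-15.31094)·(2.00000 − 3.50000) / (-15.31094 − 10.41545) = 2.00000 − (22.96642)/(-25.72640) = 2.89272
F(2.89272) = -4.65772
x₃ = 2.89272 − (-4.65772)·(2.89272 − 2.00000) / (-4.65772 − (-15.31094)) = 2.89272 − (-4.15803)/(10.65323) = 3.28303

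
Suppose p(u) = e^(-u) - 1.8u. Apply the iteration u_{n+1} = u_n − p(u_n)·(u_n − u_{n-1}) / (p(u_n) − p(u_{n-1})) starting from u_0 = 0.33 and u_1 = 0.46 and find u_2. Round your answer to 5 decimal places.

0.38049

p(0.33) = 0.1249237, p(0.46) = -0.1967164
u_2 = 0.4600000 − (-0.1967164)·(0.4600000 − 0.3300000) / (-0.1967164 − 0.1249237) = 0.4600000 − (-0.0255731)/(-0.3216401) = 0.3804915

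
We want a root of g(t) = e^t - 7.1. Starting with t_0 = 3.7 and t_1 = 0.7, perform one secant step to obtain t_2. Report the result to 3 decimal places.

g(3.7) = 33.34730, g(0.7) = -5.08625
t_2 = 0.70000 − (-5.08625)·(0.70000 − 3.70000) / (-5.08625 − 33.34730) = 0.70000 − (15.25874)/(-38.43355) = 1.09702

1.097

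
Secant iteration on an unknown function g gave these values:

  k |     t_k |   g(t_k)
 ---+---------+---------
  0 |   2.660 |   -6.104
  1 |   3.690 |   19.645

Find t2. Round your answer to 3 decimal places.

t2 = 3.690 − 19.645·(3.690 − 2.660) / (19.645 − (-6.104))
   = 3.690 − (20.23435)/(25.74900) = 2.90417

2.904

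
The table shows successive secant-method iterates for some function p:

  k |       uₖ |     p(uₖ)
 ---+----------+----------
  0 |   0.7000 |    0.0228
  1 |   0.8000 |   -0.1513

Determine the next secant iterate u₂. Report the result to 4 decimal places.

u₂ = 0.8000 − (-0.1513)·(0.8000 − 0.7000) / (-0.1513 − 0.0228)
   = 0.8000 − (-0.015130)/(-0.174100) = 0.713096

0.7131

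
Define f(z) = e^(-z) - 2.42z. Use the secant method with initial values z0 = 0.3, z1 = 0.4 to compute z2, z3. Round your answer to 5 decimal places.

f(0.3) = 0.0148182, f(0.4) = -0.2976800
z2 = 0.4000000 − (-0.2976800)·(0.4000000 − 0.3000000) / (-0.2976800 − 0.0148182) = 0.4000000 − (-0.0297680)/(-0.3124982) = 0.3047419
f(0.3047419) = -0.0001616
z3 = 0.3047419 − (-0.0001616)·(0.3047419 − 0.4000000) / (-0.0001616 − (-0.2976800)) = 0.3047419 − (0.0000154)/(0.2975183) = 0.3046901

0.30474, 0.30469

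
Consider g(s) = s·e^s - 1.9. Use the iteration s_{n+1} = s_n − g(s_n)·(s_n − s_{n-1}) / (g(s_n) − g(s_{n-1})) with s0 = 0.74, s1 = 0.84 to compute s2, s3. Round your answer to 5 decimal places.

0.82841, 0.82917

g(0.74) = -0.3490077, g(0.84) = 0.0457483
s2 = 0.8400000 − 0.0457483·(0.8400000 − 0.7400000) / (0.0457483 − (-0.3490077)) = 0.8400000 − (0.0045748)/(0.3947560) = 0.8284110
g(0.8284110) = -0.0032059
s3 = 0.8284110 − (-0.0032059)·(0.8284110 − 0.8400000) / (-0.0032059 − 0.0457483) = 0.8284110 − (0.0000372)/(-0.0489542) = 0.8291699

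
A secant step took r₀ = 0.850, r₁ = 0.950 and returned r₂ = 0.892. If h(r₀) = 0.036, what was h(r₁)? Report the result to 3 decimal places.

The secant line through (0.850, 0.036) and (0.950, h(r₁)) crosses zero at r₂ = 0.892.
So (0.850, 0.036), (0.950, h(r₁)), (0.892, 0) are collinear:
h(r₁) = 0.036 · (0.950 − 0.892) / (0.850 − 0.892) = 0.036 · (0.05800)/(-0.04200) = -0.04971

-0.050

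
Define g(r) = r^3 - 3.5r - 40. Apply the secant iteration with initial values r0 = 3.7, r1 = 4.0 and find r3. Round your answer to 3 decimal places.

g(3.7) = -2.29700, g(4.0) = 10.00000
r2 = 4.00000 − 10.00000·(4.00000 − 3.70000) / (10.00000 − (-2.29700)) = 4.00000 − (3.00000)/(12.29700) = 3.75604
g(3.75604) = -0.15662
r3 = 3.75604 − (-0.15662)·(3.75604 − 4.00000) / (-0.15662 − 10.00000) = 3.75604 − (0.03821)/(-10.15662) = 3.75980

3.760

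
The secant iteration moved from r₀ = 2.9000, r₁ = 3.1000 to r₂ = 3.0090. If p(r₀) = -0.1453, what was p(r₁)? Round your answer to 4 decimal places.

0.1213

The secant line through (2.9000, -0.1453) and (3.1000, p(r₁)) crosses zero at r₂ = 3.0090.
So (2.9000, -0.1453), (3.1000, p(r₁)), (3.0090, 0) are collinear:
p(r₁) = -0.1453 · (3.1000 − 3.0090) / (2.9000 − 3.0090) = -0.1453 · (0.091000)/(-0.109000) = 0.121306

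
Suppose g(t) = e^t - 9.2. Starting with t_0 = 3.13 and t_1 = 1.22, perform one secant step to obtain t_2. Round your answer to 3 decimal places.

1.790

g(3.13) = 13.67398, g(1.22) = -5.81281
t_2 = 1.22000 − (-5.81281)·(1.22000 − 3.13000) / (-5.81281 − 13.67398) = 1.22000 − (11.10247)/(-19.48679) = 1.78974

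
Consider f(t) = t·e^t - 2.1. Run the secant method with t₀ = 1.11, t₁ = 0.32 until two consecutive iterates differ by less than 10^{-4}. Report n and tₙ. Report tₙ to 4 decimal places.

f(1.11) = 1.268138, f(0.32) = -1.659319
t₂ = 0.320000 − (-1.659319)·(-0.790000)/(-2.927457) = 0.767782;  |Δ| = 0.447782
f(0.767782) = -0.445445
t₃ = 0.767782 − (-0.445445)·(0.447782)/(1.213874) = 0.932100;  |Δ| = 0.164319
f(0.932100) = 0.267384
t₄ = 0.932100 − 0.267384·(0.164319)/(0.712829) = 0.870464;  |Δ| = 0.061636
f(0.870464) = -0.021316
t₅ = 0.870464 − (-0.021316)·(-0.061636)/(-0.288700) = 0.875015;  |Δ| = 0.004551
f(0.875015) = -0.000917
t₆ = 0.875015 − (-0.000917)·(0.004551)/(0.020398) = 0.875220;  |Δ| = 0.000205
f(0.875220) = 0.000003
t₇ = 0.875220 − 0.000003·(0.000205)/(0.000921) = 0.875219;  |Δ| = 0.000001
|t₇ − t₆| = 0.000001 < 10^{-4}

n = 7, tₙ = 0.8752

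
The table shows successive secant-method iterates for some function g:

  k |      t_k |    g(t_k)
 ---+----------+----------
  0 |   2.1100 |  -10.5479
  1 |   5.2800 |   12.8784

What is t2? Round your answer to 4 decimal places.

t2 = 5.2800 − 12.8784·(5.2800 − 2.1100) / (12.8784 − (-10.5479))
   = 5.2800 − (40.824528)/(23.426300) = 3.537321

3.5373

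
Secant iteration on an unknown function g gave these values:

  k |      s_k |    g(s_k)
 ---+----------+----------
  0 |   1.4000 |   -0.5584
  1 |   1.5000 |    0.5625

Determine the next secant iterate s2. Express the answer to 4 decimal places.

1.4498

s2 = 1.5000 − 0.5625·(1.5000 − 1.4000) / (0.5625 − (-0.5584))
   = 1.5000 − (0.056250)/(1.120900) = 1.449817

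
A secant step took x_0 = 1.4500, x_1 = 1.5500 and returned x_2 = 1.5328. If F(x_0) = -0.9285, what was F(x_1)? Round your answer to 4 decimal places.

0.1929

The secant line through (1.4500, -0.9285) and (1.5500, F(x_1)) crosses zero at x_2 = 1.5328.
So (1.4500, -0.9285), (1.5500, F(x_1)), (1.5328, 0) are collinear:
F(x_1) = -0.9285 · (1.5500 − 1.5328) / (1.4500 − 1.5328) = -0.9285 · (0.017200)/(-0.082800) = 0.192877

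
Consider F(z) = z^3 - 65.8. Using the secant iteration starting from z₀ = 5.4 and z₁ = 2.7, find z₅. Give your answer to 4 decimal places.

F(5.4) = 91.664000, F(2.7) = -46.117000
z₂ = 2.700000 − (-46.117000)·(2.700000 − 5.400000) / (-46.117000 − 91.664000) = 2.700000 − (124.515900)/(-137.781000) = 3.603723
F(3.603723) = -18.999088
z₃ = 3.603723 − (-18.999088)·(3.603723 − 2.700000) / (-18.999088 − (-46.117000)) = 3.603723 − (-17.169919)/(27.117912) = 4.236881
F(4.236881) = 10.256940
z₄ = 4.236881 − 10.256940·(4.236881 − 3.603723) / (10.256940 − (-18.999088)) = 4.236881 − (6.494262)/(29.256028) = 4.014901
F(4.014901) = -1.082091
z₅ = 4.014901 − (-1.082091)·(4.014901 − 4.236881) / (-1.082091 − 10.256940) = 4.014901 − (0.240203)/(-11.339031) = 4.036085

4.0361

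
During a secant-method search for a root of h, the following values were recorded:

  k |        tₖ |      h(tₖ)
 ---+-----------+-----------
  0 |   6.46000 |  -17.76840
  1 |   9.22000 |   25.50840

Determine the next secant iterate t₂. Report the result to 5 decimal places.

t₂ = 9.22000 − 25.50840·(9.22000 − 6.46000) / (25.50840 − (-17.76840))
   = 9.22000 − (70.4031840)/(43.2768000) = 7.5931888

7.59319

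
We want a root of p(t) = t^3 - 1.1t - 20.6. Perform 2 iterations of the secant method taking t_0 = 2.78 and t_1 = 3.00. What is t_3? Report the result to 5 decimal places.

p(2.78) = -2.1730480, p(3.00) = 3.1000000
t_2 = 3.0000000 − 3.1000000·(3.0000000 − 2.7800000) / (3.1000000 − (-2.1730480)) = 3.0000000 − (0.6820000)/(5.2730480) = 2.8706630
p(2.8706630) = -0.1014384
t_3 = 2.8706630 − (-0.1014384)·(2.8706630 − 3.0000000) / (-0.1014384 − 3.1000000) = 2.8706630 − (0.0131197)/(-3.2014384) = 2.8747611

2.87476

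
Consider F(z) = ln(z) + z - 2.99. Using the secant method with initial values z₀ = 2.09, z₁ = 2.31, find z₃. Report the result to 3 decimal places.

2.201

F(2.09) = -0.16284, F(2.31) = 0.15725
z₂ = 2.31000 − 0.15725·(2.31000 − 2.09000) / (0.15725 − (-0.16284)) = 2.31000 − (0.03459)/(0.32008) = 2.20192
F(2.20192) = 0.00125
z₃ = 2.20192 − 0.00125·(2.20192 − 2.31000) / (0.00125 − 0.15725) = 2.20192 − (-0.00014)/(-0.15600) = 2.20105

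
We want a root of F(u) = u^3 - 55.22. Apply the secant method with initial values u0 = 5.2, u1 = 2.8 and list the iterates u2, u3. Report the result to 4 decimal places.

3.4729, 3.9230

F(5.2) = 85.388000, F(2.8) = -33.268000
u2 = 2.800000 − (-33.268000)·(2.800000 − 5.200000) / (-33.268000 − 85.388000) = 2.800000 − (79.843200)/(-118.656000) = 3.472896
F(3.472896) = -13.333362
u3 = 3.472896 − (-13.333362)·(3.472896 − 2.800000) / (-13.333362 − (-33.268000)) = 3.472896 − (-8.971972)/(19.934638) = 3.922966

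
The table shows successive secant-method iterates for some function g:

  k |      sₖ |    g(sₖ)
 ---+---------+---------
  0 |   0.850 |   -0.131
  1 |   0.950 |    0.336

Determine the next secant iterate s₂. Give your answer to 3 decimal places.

0.878

s₂ = 0.950 − 0.336·(0.950 − 0.850) / (0.336 − (-0.131))
   = 0.950 − (0.03360)/(0.46700) = 0.87805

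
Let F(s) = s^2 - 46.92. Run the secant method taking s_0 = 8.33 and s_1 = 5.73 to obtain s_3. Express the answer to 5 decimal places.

F(8.33) = 22.4689000, F(5.73) = -14.0871000
s_2 = 5.7300000 − (-14.0871000)·(5.7300000 − 8.3300000) / (-14.0871000 − 22.4689000) = 5.7300000 − (36.6264600)/(-36.5560000) = 6.7319275
F(6.7319275) = -1.6011528
s_3 = 6.7319275 − (-1.6011528)·(6.7319275 − 5.7300000) / (-1.6011528 − (-14.0871000)) = 6.7319275 − (-1.6042389)/(12.4859472) = 6.8604110

6.86041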